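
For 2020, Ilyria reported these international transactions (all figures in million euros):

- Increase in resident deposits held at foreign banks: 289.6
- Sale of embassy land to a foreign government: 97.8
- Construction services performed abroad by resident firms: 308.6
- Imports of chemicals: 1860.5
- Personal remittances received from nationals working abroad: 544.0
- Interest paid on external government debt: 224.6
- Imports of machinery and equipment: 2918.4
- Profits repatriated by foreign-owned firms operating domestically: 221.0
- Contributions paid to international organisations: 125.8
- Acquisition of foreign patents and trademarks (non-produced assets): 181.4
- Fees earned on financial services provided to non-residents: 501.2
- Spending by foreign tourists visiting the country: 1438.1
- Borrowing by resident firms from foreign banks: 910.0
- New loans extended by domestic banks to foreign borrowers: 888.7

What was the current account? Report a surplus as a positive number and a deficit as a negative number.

Goods: -2918.4 - 1860.5 = -4778.9
Services: 501.2 + 1438.1 + 308.6 = 2247.9
Primary income: -224.6 - 221.0 = -445.6
Secondary income: 544.0 - 125.8 = 418.2
Current account = (-4778.9) + 2247.9 + (-445.6) + 418.2 = -2558.4
(Excluded from the current account — financial account: increase in resident deposits held at foreign banks 289.6, borrowing by resident firms from foreign banks 910.0, new loans extended by domestic banks to foreign borrowers 888.7; capital account: sale of embassy land to a foreign government 97.8, acquisition of foreign patents and trademarks (non-produced assets) 181.4.)

-2558.4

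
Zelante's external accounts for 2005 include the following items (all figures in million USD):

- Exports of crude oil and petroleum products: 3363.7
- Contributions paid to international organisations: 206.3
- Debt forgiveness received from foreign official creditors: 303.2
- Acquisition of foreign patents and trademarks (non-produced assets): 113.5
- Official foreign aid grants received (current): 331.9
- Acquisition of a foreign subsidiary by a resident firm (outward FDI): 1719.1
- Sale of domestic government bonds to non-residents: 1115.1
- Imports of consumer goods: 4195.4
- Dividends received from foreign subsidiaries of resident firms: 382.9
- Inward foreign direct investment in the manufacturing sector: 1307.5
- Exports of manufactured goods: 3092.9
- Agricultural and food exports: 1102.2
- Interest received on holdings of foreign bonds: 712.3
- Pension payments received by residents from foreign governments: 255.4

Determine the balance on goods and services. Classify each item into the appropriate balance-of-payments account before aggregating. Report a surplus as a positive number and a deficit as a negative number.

3363.4

Goods: 3363.7 + 3092.9 + 1102.2 - 4195.4 = 3363.4
Trade balance = 3363.4 + 0.0 = 3363.4
(Excluded from the trade balance — secondary income: contributions paid to international organisations 206.3, official foreign aid grants received (current) 331.9, pension payments received by residents from foreign governments 255.4; capital account: debt forgiveness received from foreign official creditors 303.2, acquisition of foreign patents and trademarks (non-produced assets) 113.5; financial account: acquisition of a foreign subsidiary by a resident firm (outward FDI) 1719.1, sale of domestic government bonds to non-residents 1115.1, inward foreign direct investment in the manufacturing sector 1307.5; primary income: dividends received from foreign subsidiaries of resident firms 382.9, interest received on holdings of foreign bonds 712.3.)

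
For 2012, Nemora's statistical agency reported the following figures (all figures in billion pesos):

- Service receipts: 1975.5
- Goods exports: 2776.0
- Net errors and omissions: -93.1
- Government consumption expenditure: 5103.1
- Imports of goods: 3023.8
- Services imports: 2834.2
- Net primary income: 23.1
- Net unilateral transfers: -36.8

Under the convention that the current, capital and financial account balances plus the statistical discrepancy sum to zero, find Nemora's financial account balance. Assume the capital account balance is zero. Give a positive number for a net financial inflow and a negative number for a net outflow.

Goods balance = 2776.0 - 3023.8 = -247.8
Services balance = 1975.5 - 2834.2 = -858.7
Trade balance (goods + services) = -247.8 + (-858.7) = -1106.5
Net primary income = 23.1
Net secondary income = -36.8
Current account = -1106.5 + 23.1 + (-36.8) = -1120.2
Financial account = -(-1120.2 + (-93.1)) = 1213.3

1213.3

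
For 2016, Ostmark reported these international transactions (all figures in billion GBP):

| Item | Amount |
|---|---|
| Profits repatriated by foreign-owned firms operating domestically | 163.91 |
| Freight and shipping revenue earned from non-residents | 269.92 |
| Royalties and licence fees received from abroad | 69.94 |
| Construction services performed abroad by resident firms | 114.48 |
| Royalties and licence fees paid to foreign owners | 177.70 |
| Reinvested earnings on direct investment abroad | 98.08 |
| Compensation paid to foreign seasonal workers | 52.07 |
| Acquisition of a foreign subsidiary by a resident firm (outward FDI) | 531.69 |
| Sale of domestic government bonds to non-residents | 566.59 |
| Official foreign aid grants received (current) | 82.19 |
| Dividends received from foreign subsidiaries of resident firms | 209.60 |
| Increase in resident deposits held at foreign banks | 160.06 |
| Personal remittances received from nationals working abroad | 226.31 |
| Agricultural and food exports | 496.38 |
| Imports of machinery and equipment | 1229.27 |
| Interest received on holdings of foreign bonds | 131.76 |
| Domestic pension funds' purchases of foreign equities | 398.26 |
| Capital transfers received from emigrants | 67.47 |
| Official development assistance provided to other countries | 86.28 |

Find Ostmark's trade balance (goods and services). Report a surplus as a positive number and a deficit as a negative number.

-456.25

Goods: -1229.27 + 496.38 = -732.89
Services: 269.92 + 114.48 - 177.70 + 69.94 = 276.64
Trade balance = -732.89 + 276.64 = -456.25
(Excluded from the trade balance — primary income: profits repatriated by foreign-owned firms operating domestically 163.91, reinvested earnings on direct investment abroad 98.08, compensation paid to foreign seasonal workers 52.07, dividends received from foreign subsidiaries of resident firms 209.60, interest received on holdings of foreign bonds 131.76; financial account: acquisition of a foreign subsidiary by a resident firm (outward FDI) 531.69, sale of domestic government bonds to non-residents 566.59, increase in resident deposits held at foreign banks 160.06, domestic pension funds' purchases of foreign equities 398.26; secondary income: official foreign aid grants received (current) 82.19, personal remittances received from nationals working abroad 226.31, official development assistance provided to other countries 86.28; capital account: capital transfers received from emigrants 67.47.)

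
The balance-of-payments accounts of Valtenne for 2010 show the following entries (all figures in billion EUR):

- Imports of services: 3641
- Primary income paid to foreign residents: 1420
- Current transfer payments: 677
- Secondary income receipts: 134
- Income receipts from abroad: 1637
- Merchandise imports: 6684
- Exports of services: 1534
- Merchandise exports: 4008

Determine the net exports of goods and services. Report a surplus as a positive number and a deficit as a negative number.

-4783

Goods balance = 4008 - 6684 = -2676
Services balance = 1534 - 3641 = -2107
Trade balance (goods + services) = -2676 + (-2107) = -4783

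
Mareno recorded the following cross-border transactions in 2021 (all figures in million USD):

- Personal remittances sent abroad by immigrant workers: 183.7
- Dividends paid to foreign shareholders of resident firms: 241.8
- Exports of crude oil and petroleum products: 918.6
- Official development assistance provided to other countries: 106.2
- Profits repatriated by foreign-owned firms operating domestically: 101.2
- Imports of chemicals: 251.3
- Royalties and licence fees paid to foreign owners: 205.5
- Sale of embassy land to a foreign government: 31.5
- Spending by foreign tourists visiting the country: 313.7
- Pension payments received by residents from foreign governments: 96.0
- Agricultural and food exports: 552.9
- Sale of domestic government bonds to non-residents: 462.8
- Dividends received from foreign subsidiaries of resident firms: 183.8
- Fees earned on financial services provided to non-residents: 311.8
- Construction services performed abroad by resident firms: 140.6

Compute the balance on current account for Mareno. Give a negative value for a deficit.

1427.7

Goods: 918.6 + 552.9 - 251.3 = 1220.2
Services: 311.8 - 205.5 + 313.7 + 140.6 = 560.6
Primary income: -241.8 - 101.2 + 183.8 = -159.2
Secondary income: -106.2 - 183.7 + 96.0 = -193.9
Current account = 1220.2 + 560.6 + (-159.2) + (-193.9) = 1427.7
(Excluded from the current account — capital account: sale of embassy land to a foreign government 31.5; financial account: sale of domestic government bonds to non-residents 462.8.)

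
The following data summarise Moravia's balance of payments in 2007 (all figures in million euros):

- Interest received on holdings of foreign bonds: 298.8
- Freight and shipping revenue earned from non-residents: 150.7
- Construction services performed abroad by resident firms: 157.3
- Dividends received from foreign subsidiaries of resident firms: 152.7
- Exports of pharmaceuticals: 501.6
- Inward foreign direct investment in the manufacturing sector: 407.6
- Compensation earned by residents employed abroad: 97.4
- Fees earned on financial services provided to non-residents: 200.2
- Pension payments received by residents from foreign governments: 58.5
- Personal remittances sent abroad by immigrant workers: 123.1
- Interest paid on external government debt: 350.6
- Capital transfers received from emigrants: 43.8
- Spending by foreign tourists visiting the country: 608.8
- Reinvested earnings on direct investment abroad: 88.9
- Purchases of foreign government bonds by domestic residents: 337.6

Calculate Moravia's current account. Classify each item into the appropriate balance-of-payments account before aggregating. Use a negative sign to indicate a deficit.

1841.2

Goods: 501.6
Services: 608.8 + 200.2 + 157.3 + 150.7 = 1117.0
Primary income: 88.9 + 97.4 + 152.7 + 298.8 - 350.6 = 287.2
Secondary income: 58.5 - 123.1 = -64.6
Current account = 501.6 + 1117.0 + 287.2 + (-64.6) = 1841.2
(Excluded from the current account — financial account: inward foreign direct investment in the manufacturing sector 407.6, purchases of foreign government bonds by domestic residents 337.6; capital account: capital transfers received from emigrants 43.8.)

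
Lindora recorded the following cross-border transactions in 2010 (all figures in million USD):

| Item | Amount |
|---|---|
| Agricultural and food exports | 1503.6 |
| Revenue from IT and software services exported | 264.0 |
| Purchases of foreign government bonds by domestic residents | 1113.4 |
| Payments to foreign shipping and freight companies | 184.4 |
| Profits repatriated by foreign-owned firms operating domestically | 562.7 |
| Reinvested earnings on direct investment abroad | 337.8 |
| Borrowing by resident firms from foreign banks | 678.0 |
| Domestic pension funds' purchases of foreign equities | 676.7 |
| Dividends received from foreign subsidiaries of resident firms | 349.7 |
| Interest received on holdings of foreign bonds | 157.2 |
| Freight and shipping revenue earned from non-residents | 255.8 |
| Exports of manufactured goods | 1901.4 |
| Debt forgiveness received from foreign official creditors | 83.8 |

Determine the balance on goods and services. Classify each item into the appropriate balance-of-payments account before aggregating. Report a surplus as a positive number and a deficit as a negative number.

3740.4

Goods: 1901.4 + 1503.6 = 3405.0
Services: 255.8 - 184.4 + 264.0 = 335.4
Trade balance = 3405.0 + 335.4 = 3740.4
(Excluded from the trade balance — financial account: purchases of foreign government bonds by domestic residents 1113.4, borrowing by resident firms from foreign banks 678.0, domestic pension funds' purchases of foreign equities 676.7; primary income: profits repatriated by foreign-owned firms operating domestically 562.7, reinvested earnings on direct investment abroad 337.8, dividends received from foreign subsidiaries of resident firms 349.7, interest received on holdings of foreign bonds 157.2; capital account: debt forgiveness received from foreign official creditors 83.8.)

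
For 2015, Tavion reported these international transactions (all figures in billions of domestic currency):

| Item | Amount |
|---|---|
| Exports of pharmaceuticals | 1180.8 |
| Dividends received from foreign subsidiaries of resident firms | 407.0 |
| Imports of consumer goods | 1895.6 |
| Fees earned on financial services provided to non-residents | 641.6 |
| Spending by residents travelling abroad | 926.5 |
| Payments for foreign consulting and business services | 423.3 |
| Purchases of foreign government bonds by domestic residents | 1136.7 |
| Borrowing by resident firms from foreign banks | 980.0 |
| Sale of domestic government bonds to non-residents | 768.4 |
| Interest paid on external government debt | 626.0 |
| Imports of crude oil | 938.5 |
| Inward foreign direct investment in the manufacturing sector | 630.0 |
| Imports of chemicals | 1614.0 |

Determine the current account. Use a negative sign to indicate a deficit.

Goods: -1614.0 - 1895.6 + 1180.8 - 938.5 = -3267.3
Services: -926.5 - 423.3 + 641.6 = -708.2
Primary income: -626.0 + 407.0 = -219.0
Current account = (-3267.3) + (-708.2) + (-219.0) = -4194.5
(Excluded from the current account — financial account: purchases of foreign government bonds by domestic residents 1136.7, borrowing by resident firms from foreign banks 980.0, sale of domestic government bonds to non-residents 768.4, inward foreign direct investment in the manufacturing sector 630.0.)

-4194.5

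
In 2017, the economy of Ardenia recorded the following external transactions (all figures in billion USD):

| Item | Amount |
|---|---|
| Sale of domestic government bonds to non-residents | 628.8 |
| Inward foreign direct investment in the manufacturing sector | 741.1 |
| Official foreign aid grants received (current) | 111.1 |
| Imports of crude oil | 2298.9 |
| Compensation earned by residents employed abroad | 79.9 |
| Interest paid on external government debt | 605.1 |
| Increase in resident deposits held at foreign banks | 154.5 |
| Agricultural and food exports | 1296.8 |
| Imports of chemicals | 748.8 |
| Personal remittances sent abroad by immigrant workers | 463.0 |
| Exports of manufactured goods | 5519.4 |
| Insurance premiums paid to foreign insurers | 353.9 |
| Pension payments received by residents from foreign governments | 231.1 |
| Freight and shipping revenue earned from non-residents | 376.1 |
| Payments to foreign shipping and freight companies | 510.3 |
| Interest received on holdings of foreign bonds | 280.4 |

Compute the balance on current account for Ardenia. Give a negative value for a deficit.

Goods: 5519.4 - 2298.9 + 1296.8 - 748.8 = 3768.5
Services: 376.1 - 353.9 - 510.3 = -488.1
Primary income: -605.1 + 280.4 + 79.9 = -244.8
Secondary income: -463.0 + 111.1 + 231.1 = -120.8
Current account = 3768.5 + (-488.1) + (-244.8) + (-120.8) = 2914.8
(Excluded from the current account — financial account: sale of domestic government bonds to non-residents 628.8, inward foreign direct investment in the manufacturing sector 741.1, increase in resident deposits held at foreign banks 154.5.)

2914.8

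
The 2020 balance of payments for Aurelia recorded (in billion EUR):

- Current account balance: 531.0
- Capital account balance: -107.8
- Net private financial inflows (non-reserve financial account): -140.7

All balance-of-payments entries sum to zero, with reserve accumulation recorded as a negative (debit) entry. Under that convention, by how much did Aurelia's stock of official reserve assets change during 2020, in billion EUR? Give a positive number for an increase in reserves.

282.5

Official reserve transactions balance = -(531.0 + (-107.8) + (-140.7)) = -282.5
An accumulation of reserves is recorded as a debit (negative entry), so the change in the stock of reserves is the negative of that balance.
Change in official reserves = -(-282.5) = 282.5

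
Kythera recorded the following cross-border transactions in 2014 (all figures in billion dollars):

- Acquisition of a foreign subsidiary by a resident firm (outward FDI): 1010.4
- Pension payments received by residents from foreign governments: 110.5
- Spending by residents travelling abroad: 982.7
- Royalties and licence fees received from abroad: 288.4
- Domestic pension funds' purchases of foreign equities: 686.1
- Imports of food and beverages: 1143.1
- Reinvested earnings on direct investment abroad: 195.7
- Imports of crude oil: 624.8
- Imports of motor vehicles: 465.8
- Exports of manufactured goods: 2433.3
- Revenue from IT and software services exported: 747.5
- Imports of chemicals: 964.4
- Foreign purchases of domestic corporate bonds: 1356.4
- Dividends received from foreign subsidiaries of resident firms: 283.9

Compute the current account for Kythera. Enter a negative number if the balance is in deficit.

Goods: -465.8 - 964.4 + 2433.3 - 1143.1 - 624.8 = -764.8
Services: 747.5 - 982.7 + 288.4 = 53.2
Primary income: 283.9 + 195.7 = 479.6
Secondary income: 110.5
Current account = (-764.8) + 53.2 + 479.6 + 110.5 = -121.5
(Excluded from the current account — financial account: acquisition of a foreign subsidiary by a resident firm (outward FDI) 1010.4, domestic pension funds' purchases of foreign equities 686.1, foreign purchases of domestic corporate bonds 1356.4.)

-121.5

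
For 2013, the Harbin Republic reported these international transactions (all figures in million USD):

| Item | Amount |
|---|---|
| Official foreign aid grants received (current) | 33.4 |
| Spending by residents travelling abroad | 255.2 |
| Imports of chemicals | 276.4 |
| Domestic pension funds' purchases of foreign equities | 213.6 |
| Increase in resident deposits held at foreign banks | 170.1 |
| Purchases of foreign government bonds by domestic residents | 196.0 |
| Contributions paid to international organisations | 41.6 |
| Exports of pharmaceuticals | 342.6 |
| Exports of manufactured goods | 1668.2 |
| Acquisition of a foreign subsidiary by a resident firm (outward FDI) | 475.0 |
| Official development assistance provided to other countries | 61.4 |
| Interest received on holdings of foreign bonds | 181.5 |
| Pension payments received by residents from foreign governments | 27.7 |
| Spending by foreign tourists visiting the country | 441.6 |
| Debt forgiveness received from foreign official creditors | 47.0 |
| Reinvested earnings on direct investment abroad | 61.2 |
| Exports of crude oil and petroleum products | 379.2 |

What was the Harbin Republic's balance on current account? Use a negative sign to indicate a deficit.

Goods: 1668.2 + 342.6 + 379.2 - 276.4 = 2113.6
Services: -255.2 + 441.6 = 186.4
Primary income: 181.5 + 61.2 = 242.7
Secondary income: 33.4 - 41.6 - 61.4 + 27.7 = -41.9
Current account = 2113.6 + 186.4 + 242.7 + (-41.9) = 2500.8
(Excluded from the current account — financial account: domestic pension funds' purchases of foreign equities 213.6, increase in resident deposits held at foreign banks 170.1, purchases of foreign government bonds by domestic residents 196.0, acquisition of a foreign subsidiary by a resident firm (outward FDI) 475.0; capital account: debt forgiveness received from foreign official creditors 47.0.)

2500.8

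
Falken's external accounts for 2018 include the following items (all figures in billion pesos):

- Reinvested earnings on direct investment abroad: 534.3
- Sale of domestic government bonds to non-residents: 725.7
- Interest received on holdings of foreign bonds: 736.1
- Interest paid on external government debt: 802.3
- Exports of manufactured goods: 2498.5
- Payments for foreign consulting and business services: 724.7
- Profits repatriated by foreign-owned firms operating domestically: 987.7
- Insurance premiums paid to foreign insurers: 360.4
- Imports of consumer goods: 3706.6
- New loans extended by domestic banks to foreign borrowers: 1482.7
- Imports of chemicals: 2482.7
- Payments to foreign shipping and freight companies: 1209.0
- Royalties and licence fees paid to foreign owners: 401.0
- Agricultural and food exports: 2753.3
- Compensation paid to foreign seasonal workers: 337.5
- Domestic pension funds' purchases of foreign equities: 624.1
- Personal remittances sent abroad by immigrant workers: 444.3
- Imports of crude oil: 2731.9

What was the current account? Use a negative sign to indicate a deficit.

Goods: 2498.5 - 3706.6 + 2753.3 - 2731.9 - 2482.7 = -3669.4
Services: -1209.0 - 724.7 - 401.0 - 360.4 = -2695.1
Primary income: 534.3 - 337.5 - 987.7 - 802.3 + 736.1 = -857.1
Secondary income: -444.3
Current account = (-3669.4) + (-2695.1) + (-857.1) + (-444.3) = -7665.9
(Excluded from the current account — financial account: sale of domestic government bonds to non-residents 725.7, new loans extended by domestic banks to foreign borrowers 1482.7, domestic pension funds' purchases of foreign equities 624.1.)

-7665.9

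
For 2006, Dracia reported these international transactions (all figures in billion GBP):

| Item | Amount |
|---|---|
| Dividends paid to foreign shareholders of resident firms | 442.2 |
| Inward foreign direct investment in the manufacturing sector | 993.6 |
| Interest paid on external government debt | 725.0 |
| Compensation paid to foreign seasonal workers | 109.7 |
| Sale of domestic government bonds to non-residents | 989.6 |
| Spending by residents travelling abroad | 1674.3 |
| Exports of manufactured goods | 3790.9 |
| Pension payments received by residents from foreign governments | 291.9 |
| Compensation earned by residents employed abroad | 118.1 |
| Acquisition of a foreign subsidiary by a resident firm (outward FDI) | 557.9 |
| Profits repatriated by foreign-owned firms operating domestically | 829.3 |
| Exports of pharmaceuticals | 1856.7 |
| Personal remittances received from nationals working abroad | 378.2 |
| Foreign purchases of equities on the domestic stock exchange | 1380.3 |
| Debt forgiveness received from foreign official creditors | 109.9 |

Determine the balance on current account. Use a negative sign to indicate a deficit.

2655.3

Goods: 1856.7 + 3790.9 = 5647.6
Services: -1674.3
Primary income: -725.0 + 118.1 - 109.7 - 829.3 - 442.2 = -1988.1
Secondary income: 291.9 + 378.2 = 670.1
Current account = 5647.6 + (-1674.3) + (-1988.1) + 670.1 = 2655.3
(Excluded from the current account — financial account: inward foreign direct investment in the manufacturing sector 993.6, sale of domestic government bonds to non-residents 989.6, acquisition of a foreign subsidiary by a resident firm (outward FDI) 557.9, foreign purchases of equities on the domestic stock exchange 1380.3; capital account: debt forgiveness received from foreign official creditors 109.9.)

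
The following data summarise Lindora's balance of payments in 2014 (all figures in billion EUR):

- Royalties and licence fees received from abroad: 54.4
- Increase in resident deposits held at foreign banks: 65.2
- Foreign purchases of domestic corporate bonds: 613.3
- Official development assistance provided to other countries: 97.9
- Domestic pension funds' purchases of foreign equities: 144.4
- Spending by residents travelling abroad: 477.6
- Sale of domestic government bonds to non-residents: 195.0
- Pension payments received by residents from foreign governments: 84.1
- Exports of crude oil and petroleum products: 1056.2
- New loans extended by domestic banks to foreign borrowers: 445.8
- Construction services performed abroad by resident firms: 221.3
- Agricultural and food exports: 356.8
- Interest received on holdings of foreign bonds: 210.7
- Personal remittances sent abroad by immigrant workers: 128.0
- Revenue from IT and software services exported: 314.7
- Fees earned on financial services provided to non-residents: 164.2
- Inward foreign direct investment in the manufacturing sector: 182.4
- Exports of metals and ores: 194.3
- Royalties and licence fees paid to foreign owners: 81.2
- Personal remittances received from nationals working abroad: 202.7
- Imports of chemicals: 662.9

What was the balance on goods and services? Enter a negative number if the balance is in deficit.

1140.2

Goods: -662.9 + 1056.2 + 194.3 + 356.8 = 944.4
Services: 314.7 - 477.6 + 221.3 + 164.2 - 81.2 + 54.4 = 195.8
Trade balance = 944.4 + 195.8 = 1140.2
(Excluded from the trade balance — financial account: increase in resident deposits held at foreign banks 65.2, foreign purchases of domestic corporate bonds 613.3, domestic pension funds' purchases of foreign equities 144.4, sale of domestic government bonds to non-residents 195.0, new loans extended by domestic banks to foreign borrowers 445.8, inward foreign direct investment in the manufacturing sector 182.4; secondary income: official development assistance provided to other countries 97.9, pension payments received by residents from foreign governments 84.1, personal remittances sent abroad by immigrant workers 128.0, personal remittances received from nationals working abroad 202.7; primary income: interest received on holdings of foreign bonds 210.7.)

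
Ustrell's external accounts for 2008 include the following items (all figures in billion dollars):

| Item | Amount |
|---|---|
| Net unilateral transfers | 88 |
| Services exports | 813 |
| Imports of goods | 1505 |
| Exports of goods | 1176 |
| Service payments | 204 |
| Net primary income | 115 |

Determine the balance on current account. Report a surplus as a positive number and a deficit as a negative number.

Goods balance = 1176 - 1505 = -329
Services balance = 813 - 204 = 609
Trade balance (goods + services) = -329 + 609 = 280
Net primary income = 115
Net secondary income = 88
Current account = 280 + 115 + 88 = 483

483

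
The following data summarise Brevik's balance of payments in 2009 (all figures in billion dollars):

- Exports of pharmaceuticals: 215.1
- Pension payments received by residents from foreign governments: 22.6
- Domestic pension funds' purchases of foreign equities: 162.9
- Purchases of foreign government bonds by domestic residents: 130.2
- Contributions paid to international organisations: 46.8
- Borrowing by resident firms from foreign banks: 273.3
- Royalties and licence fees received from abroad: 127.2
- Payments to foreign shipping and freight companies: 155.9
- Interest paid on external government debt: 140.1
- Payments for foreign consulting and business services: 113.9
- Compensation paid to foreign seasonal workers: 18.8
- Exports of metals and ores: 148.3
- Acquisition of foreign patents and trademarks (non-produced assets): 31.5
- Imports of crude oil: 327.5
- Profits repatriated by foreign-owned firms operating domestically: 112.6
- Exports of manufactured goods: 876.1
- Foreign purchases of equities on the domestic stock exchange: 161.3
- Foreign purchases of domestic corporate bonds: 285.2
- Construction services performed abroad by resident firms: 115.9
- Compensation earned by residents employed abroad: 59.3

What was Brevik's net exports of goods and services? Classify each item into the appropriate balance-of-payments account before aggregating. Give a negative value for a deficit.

885.3

Goods: 215.1 + 148.3 - 327.5 + 876.1 = 912.0
Services: 115.9 - 113.9 - 155.9 + 127.2 = -26.7
Trade balance = 912.0 + (-26.7) = 885.3
(Excluded from the trade balance — secondary income: pension payments received by residents from foreign governments 22.6, contributions paid to international organisations 46.8; financial account: domestic pension funds' purchases of foreign equities 162.9, purchases of foreign government bonds by domestic residents 130.2, borrowing by resident firms from foreign banks 273.3, foreign purchases of equities on the domestic stock exchange 161.3, foreign purchases of domestic corporate bonds 285.2; primary income: interest paid on external government debt 140.1, compensation paid to foreign seasonal workers 18.8, profits repatriated by foreign-owned firms operating domestically 112.6, compensation earned by residents employed abroad 59.3; capital account: acquisition of foreign patents and trademarks (non-produced assets) 31.5.)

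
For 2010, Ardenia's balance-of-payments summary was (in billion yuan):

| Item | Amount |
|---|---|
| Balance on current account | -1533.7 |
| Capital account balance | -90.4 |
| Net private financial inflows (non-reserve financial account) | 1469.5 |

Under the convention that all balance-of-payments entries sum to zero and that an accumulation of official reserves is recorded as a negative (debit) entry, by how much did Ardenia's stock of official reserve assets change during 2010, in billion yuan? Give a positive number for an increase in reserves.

Official reserve transactions balance = -((-1533.7) + (-90.4) + 1469.5) = 154.6
An accumulation of reserves is recorded as a debit (negative entry), so the change in the stock of reserves is the negative of that balance.
Change in official reserves = -(154.6) = -154.6

-154.6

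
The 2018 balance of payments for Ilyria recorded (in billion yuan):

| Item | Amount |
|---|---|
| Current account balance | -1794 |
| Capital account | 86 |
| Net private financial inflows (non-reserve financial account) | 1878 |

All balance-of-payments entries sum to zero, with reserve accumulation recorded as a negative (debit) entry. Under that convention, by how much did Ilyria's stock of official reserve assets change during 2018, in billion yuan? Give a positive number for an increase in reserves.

Official reserve transactions balance = -((-1794) + 86 + 1878) = -170
An accumulation of reserves is recorded as a debit (negative entry), so the change in the stock of reserves is the negative of that balance.
Change in official reserves = -(-170) = 170

170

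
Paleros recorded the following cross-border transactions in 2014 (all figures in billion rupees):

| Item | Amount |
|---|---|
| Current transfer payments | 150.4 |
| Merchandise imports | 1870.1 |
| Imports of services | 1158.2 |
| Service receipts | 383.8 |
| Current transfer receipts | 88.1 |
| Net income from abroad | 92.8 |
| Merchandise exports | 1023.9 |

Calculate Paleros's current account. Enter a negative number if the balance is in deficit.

-1590.1

Goods balance = 1023.9 - 1870.1 = -846.2
Services balance = 383.8 - 1158.2 = -774.4
Trade balance (goods + services) = -846.2 + (-774.4) = -1620.6
Net primary income = 92.8
Net secondary income = 88.1 - 150.4 = -62.3
Current account = -1620.6 + 92.8 + (-62.3) = -1590.1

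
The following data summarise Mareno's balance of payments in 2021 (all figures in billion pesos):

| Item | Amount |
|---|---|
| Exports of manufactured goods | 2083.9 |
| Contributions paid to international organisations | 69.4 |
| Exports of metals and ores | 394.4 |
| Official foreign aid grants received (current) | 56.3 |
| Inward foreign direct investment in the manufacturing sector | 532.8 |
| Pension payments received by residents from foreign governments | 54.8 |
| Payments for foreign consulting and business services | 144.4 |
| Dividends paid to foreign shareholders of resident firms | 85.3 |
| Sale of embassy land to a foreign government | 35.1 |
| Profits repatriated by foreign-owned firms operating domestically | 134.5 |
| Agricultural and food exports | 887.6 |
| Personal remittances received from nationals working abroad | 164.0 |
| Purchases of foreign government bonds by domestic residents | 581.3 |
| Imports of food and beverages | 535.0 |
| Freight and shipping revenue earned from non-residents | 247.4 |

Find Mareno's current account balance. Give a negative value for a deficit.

Goods: 887.6 - 535.0 + 394.4 + 2083.9 = 2830.9
Services: 247.4 - 144.4 = 103.0
Primary income: -85.3 - 134.5 = -219.8
Secondary income: 54.8 + 164.0 + 56.3 - 69.4 = 205.7
Current account = 2830.9 + 103.0 + (-219.8) + 205.7 = 2919.8
(Excluded from the current account — financial account: inward foreign direct investment in the manufacturing sector 532.8, purchases of foreign government bonds by domestic residents 581.3; capital account: sale of embassy land to a foreign government 35.1.)

2919.8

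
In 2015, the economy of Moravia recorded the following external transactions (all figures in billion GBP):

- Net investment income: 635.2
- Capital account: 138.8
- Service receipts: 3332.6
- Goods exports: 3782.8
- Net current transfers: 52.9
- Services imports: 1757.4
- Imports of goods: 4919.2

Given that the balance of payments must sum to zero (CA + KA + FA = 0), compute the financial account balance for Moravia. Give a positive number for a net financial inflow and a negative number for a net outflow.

-1265.7

Goods balance = 3782.8 - 4919.2 = -1136.4
Services balance = 3332.6 - 1757.4 = 1575.2
Trade balance (goods + services) = -1136.4 + 1575.2 = 438.8
Net primary income = 635.2
Net secondary income = 52.9
Current account = 438.8 + 635.2 + 52.9 = 1126.9
Financial account = -(1126.9 + 138.8) = -1265.7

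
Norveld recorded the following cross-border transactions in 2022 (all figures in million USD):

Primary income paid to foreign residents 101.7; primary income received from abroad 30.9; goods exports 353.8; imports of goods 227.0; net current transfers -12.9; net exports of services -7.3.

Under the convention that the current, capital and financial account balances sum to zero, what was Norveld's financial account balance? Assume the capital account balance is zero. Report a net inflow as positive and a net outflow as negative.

Goods balance = 353.8 - 227.0 = 126.8
Services balance = -7.3
Trade balance (goods + services) = 126.8 + (-7.3) = 119.5
Net primary income = 30.9 - 101.7 = -70.8
Net secondary income = -12.9
Current account = 119.5 + (-70.8) + (-12.9) = 35.8
Financial account = -(35.8) = -35.8

-35.8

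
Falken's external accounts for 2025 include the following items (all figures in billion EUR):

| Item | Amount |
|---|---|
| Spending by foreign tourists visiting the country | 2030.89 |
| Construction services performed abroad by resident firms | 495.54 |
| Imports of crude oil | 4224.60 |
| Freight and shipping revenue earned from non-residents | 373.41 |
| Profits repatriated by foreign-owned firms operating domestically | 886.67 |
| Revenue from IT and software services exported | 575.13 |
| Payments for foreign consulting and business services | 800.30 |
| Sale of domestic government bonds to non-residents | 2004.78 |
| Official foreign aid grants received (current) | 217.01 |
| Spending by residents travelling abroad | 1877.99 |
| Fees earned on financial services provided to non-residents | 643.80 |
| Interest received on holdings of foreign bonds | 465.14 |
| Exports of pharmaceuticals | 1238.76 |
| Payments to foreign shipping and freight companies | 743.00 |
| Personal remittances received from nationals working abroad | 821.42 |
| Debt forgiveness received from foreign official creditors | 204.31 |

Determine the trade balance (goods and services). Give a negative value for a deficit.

Goods: 1238.76 - 4224.60 = -2985.84
Services: 373.41 - 1877.99 + 2030.89 + 495.54 - 800.30 - 743.00 + 575.13 + 643.80 = 697.48
Trade balance = -2985.84 + 697.48 = -2288.36
(Excluded from the trade balance — primary income: profits repatriated by foreign-owned firms operating domestically 886.67, interest received on holdings of foreign bonds 465.14; financial account: sale of domestic government bonds to non-residents 2004.78; secondary income: official foreign aid grants received (current) 217.01, personal remittances received from nationals working abroad 821.42; capital account: debt forgiveness received from foreign official creditors 204.31.)

-2288.36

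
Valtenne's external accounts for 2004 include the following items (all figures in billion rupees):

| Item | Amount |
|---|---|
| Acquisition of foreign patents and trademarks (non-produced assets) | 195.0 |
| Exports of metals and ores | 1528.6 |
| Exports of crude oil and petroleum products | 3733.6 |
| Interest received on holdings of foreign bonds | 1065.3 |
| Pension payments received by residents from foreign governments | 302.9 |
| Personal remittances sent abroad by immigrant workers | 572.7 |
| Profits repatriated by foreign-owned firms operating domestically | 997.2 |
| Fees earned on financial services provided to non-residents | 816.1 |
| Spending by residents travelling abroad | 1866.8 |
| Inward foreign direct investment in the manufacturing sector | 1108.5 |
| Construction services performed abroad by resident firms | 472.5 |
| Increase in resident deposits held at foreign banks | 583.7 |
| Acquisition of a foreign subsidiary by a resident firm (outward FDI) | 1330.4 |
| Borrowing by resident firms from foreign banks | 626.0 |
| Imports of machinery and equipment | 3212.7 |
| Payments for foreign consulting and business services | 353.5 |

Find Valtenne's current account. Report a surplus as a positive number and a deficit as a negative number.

916.1

Goods: -3212.7 + 3733.6 + 1528.6 = 2049.5
Services: -1866.8 + 816.1 - 353.5 + 472.5 = -931.7
Primary income: 1065.3 - 997.2 = 68.1
Secondary income: 302.9 - 572.7 = -269.8
Current account = 2049.5 + (-931.7) + 68.1 + (-269.8) = 916.1
(Excluded from the current account — capital account: acquisition of foreign patents and trademarks (non-produced assets) 195.0; financial account: inward foreign direct investment in the manufacturing sector 1108.5, increase in resident deposits held at foreign banks 583.7, acquisition of a foreign subsidiary by a resident firm (outward FDI) 1330.4, borrowing by resident firms from foreign banks 626.0.)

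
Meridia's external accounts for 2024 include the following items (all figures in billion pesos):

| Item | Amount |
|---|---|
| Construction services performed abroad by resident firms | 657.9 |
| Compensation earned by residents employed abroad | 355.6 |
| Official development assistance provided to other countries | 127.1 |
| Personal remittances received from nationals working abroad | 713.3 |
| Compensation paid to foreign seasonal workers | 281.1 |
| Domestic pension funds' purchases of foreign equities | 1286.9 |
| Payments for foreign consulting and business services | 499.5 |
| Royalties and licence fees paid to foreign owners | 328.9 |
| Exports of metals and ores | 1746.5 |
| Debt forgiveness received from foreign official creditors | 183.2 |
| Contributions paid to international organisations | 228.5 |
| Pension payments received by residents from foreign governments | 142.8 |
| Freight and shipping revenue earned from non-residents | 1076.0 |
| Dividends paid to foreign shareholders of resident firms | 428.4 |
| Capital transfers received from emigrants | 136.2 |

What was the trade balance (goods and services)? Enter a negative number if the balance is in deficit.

2652.0

Goods: 1746.5
Services: 1076.0 + 657.9 - 328.9 - 499.5 = 905.5
Trade balance = 1746.5 + 905.5 = 2652.0
(Excluded from the trade balance — primary income: compensation earned by residents employed abroad 355.6, compensation paid to foreign seasonal workers 281.1, dividends paid to foreign shareholders of resident firms 428.4; secondary income: official development assistance provided to other countries 127.1, personal remittances received from nationals working abroad 713.3, contributions paid to international organisations 228.5, pension payments received by residents from foreign governments 142.8; financial account: domestic pension funds' purchases of foreign equities 1286.9; capital account: debt forgiveness received from foreign official creditors 183.2, capital transfers received from emigrants 136.2.)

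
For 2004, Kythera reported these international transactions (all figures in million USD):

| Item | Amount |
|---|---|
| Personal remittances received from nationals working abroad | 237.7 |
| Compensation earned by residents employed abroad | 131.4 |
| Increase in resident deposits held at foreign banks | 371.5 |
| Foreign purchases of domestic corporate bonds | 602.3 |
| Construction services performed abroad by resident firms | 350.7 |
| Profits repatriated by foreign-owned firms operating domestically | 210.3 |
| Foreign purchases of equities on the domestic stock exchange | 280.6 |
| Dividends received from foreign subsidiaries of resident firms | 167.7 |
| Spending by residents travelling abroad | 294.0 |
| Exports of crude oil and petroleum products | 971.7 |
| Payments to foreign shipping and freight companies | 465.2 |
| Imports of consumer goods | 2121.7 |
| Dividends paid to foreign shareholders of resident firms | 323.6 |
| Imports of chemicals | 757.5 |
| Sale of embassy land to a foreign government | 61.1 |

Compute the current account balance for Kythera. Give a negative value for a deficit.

Goods: -757.5 - 2121.7 + 971.7 = -1907.5
Services: -294.0 - 465.2 + 350.7 = -408.5
Primary income: 167.7 + 131.4 - 210.3 - 323.6 = -234.8
Secondary income: 237.7
Current account = (-1907.5) + (-408.5) + (-234.8) + 237.7 = -2313.1
(Excluded from the current account — financial account: increase in resident deposits held at foreign banks 371.5, foreign purchases of domestic corporate bonds 602.3, foreign purchases of equities on the domestic stock exchange 280.6; capital account: sale of embassy land to a foreign government 61.1.)

-2313.1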